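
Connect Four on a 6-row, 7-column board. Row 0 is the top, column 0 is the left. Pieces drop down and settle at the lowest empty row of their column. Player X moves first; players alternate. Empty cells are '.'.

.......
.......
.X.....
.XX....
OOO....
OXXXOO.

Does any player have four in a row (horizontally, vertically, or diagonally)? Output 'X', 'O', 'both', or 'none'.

none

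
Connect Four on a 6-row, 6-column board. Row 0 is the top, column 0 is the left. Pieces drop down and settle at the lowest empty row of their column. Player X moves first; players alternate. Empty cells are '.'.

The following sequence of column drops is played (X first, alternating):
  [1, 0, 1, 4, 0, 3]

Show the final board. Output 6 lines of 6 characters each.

Answer: ......
......
......
......
XX....
OX.OO.

Derivation:
Move 1: X drops in col 1, lands at row 5
Move 2: O drops in col 0, lands at row 5
Move 3: X drops in col 1, lands at row 4
Move 4: O drops in col 4, lands at row 5
Move 5: X drops in col 0, lands at row 4
Move 6: O drops in col 3, lands at row 5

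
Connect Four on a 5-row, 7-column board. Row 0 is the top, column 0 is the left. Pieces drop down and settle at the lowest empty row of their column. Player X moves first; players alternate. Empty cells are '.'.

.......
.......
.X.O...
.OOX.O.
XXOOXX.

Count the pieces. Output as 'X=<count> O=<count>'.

X=6 O=6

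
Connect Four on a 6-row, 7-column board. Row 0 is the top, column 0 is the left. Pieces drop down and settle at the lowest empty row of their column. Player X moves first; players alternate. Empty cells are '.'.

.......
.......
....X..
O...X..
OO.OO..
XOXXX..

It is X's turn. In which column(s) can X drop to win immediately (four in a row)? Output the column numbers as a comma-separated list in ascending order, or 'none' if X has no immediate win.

Answer: 5

Derivation:
col 0: drop X → no win
col 1: drop X → no win
col 2: drop X → no win
col 3: drop X → no win
col 4: drop X → no win
col 5: drop X → WIN!
col 6: drop X → no win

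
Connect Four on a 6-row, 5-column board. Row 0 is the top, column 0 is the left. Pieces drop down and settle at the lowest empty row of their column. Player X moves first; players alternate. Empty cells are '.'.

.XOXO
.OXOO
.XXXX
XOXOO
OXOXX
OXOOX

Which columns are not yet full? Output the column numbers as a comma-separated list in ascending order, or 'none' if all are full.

Answer: 0

Derivation:
col 0: top cell = '.' → open
col 1: top cell = 'X' → FULL
col 2: top cell = 'O' → FULL
col 3: top cell = 'X' → FULL
col 4: top cell = 'O' → FULL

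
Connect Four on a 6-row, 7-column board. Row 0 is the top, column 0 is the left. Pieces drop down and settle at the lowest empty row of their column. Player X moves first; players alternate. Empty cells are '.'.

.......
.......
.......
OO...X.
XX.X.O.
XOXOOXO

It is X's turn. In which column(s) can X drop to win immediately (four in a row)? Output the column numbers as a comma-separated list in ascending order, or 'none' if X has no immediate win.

Answer: 2

Derivation:
col 0: drop X → no win
col 1: drop X → no win
col 2: drop X → WIN!
col 3: drop X → no win
col 4: drop X → no win
col 5: drop X → no win
col 6: drop X → no win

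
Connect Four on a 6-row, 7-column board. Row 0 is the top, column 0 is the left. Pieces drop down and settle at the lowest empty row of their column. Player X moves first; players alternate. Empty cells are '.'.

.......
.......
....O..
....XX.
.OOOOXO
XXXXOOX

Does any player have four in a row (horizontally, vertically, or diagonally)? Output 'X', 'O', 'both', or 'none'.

both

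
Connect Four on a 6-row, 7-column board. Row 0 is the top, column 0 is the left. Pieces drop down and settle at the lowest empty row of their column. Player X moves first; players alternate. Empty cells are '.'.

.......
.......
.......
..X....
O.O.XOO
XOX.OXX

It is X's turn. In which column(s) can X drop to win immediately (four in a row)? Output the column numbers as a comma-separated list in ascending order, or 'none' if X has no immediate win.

Answer: none

Derivation:
col 0: drop X → no win
col 1: drop X → no win
col 2: drop X → no win
col 3: drop X → no win
col 4: drop X → no win
col 5: drop X → no win
col 6: drop X → no win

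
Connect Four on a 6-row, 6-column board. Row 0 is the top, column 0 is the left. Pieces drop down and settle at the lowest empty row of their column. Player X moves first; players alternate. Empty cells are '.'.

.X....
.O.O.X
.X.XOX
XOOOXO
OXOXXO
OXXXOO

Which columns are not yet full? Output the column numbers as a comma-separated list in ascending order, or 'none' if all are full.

col 0: top cell = '.' → open
col 1: top cell = 'X' → FULL
col 2: top cell = '.' → open
col 3: top cell = '.' → open
col 4: top cell = '.' → open
col 5: top cell = '.' → open

Answer: 0,2,3,4,5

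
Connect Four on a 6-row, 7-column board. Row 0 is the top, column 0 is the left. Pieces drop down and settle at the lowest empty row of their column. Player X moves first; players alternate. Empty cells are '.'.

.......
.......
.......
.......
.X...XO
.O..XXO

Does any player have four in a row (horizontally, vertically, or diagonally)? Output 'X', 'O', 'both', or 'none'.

none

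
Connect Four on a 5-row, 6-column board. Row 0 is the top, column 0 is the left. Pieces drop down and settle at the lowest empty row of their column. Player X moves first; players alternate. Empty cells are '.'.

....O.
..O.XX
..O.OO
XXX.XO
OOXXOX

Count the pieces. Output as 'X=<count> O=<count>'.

X=9 O=9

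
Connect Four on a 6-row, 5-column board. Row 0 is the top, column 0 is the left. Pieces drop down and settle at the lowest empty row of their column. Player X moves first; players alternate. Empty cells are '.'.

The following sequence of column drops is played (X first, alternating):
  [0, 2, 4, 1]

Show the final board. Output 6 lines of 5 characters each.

Move 1: X drops in col 0, lands at row 5
Move 2: O drops in col 2, lands at row 5
Move 3: X drops in col 4, lands at row 5
Move 4: O drops in col 1, lands at row 5

Answer: .....
.....
.....
.....
.....
XOO.X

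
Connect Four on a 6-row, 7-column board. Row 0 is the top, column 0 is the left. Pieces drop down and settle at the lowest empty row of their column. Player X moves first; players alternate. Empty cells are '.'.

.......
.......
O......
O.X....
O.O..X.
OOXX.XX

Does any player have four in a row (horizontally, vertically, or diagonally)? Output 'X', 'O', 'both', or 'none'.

O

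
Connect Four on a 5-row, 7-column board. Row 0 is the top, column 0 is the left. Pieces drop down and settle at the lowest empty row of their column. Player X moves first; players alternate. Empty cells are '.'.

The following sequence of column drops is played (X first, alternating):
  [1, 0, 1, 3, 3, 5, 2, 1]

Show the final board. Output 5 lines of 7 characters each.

Move 1: X drops in col 1, lands at row 4
Move 2: O drops in col 0, lands at row 4
Move 3: X drops in col 1, lands at row 3
Move 4: O drops in col 3, lands at row 4
Move 5: X drops in col 3, lands at row 3
Move 6: O drops in col 5, lands at row 4
Move 7: X drops in col 2, lands at row 4
Move 8: O drops in col 1, lands at row 2

Answer: .......
.......
.O.....
.X.X...
OXXO.O.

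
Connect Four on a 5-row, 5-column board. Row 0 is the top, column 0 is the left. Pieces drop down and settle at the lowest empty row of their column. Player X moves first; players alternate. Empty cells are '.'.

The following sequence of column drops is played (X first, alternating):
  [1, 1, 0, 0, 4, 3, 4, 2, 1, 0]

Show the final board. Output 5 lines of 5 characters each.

Move 1: X drops in col 1, lands at row 4
Move 2: O drops in col 1, lands at row 3
Move 3: X drops in col 0, lands at row 4
Move 4: O drops in col 0, lands at row 3
Move 5: X drops in col 4, lands at row 4
Move 6: O drops in col 3, lands at row 4
Move 7: X drops in col 4, lands at row 3
Move 8: O drops in col 2, lands at row 4
Move 9: X drops in col 1, lands at row 2
Move 10: O drops in col 0, lands at row 2

Answer: .....
.....
OX...
OO..X
XXOOX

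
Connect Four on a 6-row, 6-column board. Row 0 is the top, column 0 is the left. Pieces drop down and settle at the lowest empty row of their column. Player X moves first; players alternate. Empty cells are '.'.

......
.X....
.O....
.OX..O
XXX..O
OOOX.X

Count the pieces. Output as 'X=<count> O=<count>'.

X=7 O=7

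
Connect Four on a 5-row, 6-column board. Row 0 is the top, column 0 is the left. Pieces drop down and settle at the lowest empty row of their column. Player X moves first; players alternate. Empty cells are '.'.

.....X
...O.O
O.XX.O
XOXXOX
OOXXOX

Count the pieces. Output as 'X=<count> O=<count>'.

X=10 O=9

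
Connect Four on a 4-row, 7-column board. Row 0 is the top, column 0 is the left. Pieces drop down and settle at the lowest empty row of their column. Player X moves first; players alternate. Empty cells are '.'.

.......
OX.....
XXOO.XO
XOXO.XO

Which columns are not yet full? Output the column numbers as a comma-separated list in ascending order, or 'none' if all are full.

col 0: top cell = '.' → open
col 1: top cell = '.' → open
col 2: top cell = '.' → open
col 3: top cell = '.' → open
col 4: top cell = '.' → open
col 5: top cell = '.' → open
col 6: top cell = '.' → open

Answer: 0,1,2,3,4,5,6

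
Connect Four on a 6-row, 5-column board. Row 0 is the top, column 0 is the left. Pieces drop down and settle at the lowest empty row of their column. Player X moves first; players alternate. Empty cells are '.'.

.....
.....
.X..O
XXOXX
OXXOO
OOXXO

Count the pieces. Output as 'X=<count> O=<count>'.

X=9 O=8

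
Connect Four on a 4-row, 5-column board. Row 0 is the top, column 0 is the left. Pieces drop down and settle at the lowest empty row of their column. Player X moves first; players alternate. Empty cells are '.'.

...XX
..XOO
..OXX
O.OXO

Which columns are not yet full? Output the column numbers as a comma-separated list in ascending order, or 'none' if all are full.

Answer: 0,1,2

Derivation:
col 0: top cell = '.' → open
col 1: top cell = '.' → open
col 2: top cell = '.' → open
col 3: top cell = 'X' → FULL
col 4: top cell = 'X' → FULL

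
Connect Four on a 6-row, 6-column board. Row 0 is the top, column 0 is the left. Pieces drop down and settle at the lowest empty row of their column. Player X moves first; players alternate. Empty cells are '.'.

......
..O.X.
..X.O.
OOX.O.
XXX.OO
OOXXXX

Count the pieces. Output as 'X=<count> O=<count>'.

X=10 O=9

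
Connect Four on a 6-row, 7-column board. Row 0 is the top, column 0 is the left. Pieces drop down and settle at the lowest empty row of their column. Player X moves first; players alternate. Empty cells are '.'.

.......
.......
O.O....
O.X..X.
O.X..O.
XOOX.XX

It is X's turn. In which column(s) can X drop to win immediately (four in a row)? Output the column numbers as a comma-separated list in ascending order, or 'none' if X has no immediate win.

Answer: 4

Derivation:
col 0: drop X → no win
col 1: drop X → no win
col 2: drop X → no win
col 3: drop X → no win
col 4: drop X → WIN!
col 5: drop X → no win
col 6: drop X → no win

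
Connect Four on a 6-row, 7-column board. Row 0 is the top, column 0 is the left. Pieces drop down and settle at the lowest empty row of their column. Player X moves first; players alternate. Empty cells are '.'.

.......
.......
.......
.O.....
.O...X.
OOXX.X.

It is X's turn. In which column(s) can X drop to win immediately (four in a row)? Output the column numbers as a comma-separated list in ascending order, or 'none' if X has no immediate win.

Answer: 4

Derivation:
col 0: drop X → no win
col 1: drop X → no win
col 2: drop X → no win
col 3: drop X → no win
col 4: drop X → WIN!
col 5: drop X → no win
col 6: drop X → no win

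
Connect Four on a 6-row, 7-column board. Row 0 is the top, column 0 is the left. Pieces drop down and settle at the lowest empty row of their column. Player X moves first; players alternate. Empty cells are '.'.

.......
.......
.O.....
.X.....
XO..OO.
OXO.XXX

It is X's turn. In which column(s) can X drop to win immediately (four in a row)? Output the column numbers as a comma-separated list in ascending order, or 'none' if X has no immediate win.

col 0: drop X → no win
col 1: drop X → no win
col 2: drop X → no win
col 3: drop X → WIN!
col 4: drop X → no win
col 5: drop X → no win
col 6: drop X → no win

Answer: 3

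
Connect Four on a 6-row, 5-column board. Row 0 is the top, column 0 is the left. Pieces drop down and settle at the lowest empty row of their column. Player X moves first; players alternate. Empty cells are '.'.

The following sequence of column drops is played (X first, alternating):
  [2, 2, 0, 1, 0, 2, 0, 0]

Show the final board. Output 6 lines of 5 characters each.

Move 1: X drops in col 2, lands at row 5
Move 2: O drops in col 2, lands at row 4
Move 3: X drops in col 0, lands at row 5
Move 4: O drops in col 1, lands at row 5
Move 5: X drops in col 0, lands at row 4
Move 6: O drops in col 2, lands at row 3
Move 7: X drops in col 0, lands at row 3
Move 8: O drops in col 0, lands at row 2

Answer: .....
.....
O....
X.O..
X.O..
XOX..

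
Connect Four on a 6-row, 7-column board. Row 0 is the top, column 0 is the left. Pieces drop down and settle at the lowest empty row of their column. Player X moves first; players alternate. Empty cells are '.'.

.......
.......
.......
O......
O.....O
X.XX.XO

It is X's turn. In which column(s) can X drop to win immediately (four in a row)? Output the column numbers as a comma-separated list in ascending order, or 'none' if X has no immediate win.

Answer: 1,4

Derivation:
col 0: drop X → no win
col 1: drop X → WIN!
col 2: drop X → no win
col 3: drop X → no win
col 4: drop X → WIN!
col 5: drop X → no win
col 6: drop X → no win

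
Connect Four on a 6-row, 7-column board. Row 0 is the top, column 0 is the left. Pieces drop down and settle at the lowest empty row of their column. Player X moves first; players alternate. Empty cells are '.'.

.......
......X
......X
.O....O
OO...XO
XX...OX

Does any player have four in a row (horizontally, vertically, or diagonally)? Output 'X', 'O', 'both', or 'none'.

none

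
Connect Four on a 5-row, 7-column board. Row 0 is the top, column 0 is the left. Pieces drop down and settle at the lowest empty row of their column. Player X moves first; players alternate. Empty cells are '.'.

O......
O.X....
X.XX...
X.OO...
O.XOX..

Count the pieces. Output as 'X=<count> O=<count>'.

X=7 O=6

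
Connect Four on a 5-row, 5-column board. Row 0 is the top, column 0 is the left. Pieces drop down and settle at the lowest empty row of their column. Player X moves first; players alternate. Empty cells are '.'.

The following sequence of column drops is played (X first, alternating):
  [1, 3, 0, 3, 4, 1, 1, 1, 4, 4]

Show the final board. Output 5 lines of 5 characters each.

Move 1: X drops in col 1, lands at row 4
Move 2: O drops in col 3, lands at row 4
Move 3: X drops in col 0, lands at row 4
Move 4: O drops in col 3, lands at row 3
Move 5: X drops in col 4, lands at row 4
Move 6: O drops in col 1, lands at row 3
Move 7: X drops in col 1, lands at row 2
Move 8: O drops in col 1, lands at row 1
Move 9: X drops in col 4, lands at row 3
Move 10: O drops in col 4, lands at row 2

Answer: .....
.O...
.X..O
.O.OX
XX.OX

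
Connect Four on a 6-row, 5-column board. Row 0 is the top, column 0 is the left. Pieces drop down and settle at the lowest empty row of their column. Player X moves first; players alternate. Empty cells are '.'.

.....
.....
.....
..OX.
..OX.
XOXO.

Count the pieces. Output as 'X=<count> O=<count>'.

X=4 O=4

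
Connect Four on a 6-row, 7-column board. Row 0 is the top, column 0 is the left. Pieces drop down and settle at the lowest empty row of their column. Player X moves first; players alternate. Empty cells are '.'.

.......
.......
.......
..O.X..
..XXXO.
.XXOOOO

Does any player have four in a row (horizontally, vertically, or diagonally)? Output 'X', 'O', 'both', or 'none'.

O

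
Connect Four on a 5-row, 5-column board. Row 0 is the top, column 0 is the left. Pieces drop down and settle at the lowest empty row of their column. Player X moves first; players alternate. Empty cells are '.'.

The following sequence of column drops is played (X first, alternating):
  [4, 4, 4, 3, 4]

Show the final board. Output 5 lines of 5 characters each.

Move 1: X drops in col 4, lands at row 4
Move 2: O drops in col 4, lands at row 3
Move 3: X drops in col 4, lands at row 2
Move 4: O drops in col 3, lands at row 4
Move 5: X drops in col 4, lands at row 1

Answer: .....
....X
....X
....O
...OX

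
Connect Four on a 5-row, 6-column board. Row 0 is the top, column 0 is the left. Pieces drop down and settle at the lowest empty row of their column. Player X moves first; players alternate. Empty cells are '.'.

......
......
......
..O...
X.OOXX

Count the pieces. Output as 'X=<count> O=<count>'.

X=3 O=3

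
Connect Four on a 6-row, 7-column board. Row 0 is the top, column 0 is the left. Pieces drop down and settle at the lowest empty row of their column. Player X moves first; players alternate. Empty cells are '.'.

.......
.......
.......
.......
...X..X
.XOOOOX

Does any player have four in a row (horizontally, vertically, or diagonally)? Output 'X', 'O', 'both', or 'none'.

O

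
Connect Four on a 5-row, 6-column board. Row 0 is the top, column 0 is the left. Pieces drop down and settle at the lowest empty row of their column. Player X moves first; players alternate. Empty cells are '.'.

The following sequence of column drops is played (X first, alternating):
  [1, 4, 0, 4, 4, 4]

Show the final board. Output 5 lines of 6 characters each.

Move 1: X drops in col 1, lands at row 4
Move 2: O drops in col 4, lands at row 4
Move 3: X drops in col 0, lands at row 4
Move 4: O drops in col 4, lands at row 3
Move 5: X drops in col 4, lands at row 2
Move 6: O drops in col 4, lands at row 1

Answer: ......
....O.
....X.
....O.
XX..O.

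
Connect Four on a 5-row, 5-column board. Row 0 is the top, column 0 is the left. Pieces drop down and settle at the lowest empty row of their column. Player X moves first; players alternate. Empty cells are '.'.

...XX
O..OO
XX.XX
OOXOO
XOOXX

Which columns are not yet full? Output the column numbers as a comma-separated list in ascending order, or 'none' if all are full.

Answer: 0,1,2

Derivation:
col 0: top cell = '.' → open
col 1: top cell = '.' → open
col 2: top cell = '.' → open
col 3: top cell = 'X' → FULL
col 4: top cell = 'X' → FULL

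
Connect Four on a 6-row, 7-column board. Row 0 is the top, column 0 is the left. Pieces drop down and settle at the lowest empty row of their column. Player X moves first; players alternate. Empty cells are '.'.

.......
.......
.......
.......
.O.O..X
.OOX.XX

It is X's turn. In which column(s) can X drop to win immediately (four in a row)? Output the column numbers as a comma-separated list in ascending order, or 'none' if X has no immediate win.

col 0: drop X → no win
col 1: drop X → no win
col 2: drop X → no win
col 3: drop X → no win
col 4: drop X → WIN!
col 5: drop X → no win
col 6: drop X → no win

Answer: 4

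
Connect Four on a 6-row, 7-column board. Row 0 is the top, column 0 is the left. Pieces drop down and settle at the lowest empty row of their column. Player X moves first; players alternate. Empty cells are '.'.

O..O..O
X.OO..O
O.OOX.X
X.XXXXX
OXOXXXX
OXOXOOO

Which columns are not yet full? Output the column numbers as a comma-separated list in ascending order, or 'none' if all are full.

Answer: 1,2,4,5

Derivation:
col 0: top cell = 'O' → FULL
col 1: top cell = '.' → open
col 2: top cell = '.' → open
col 3: top cell = 'O' → FULL
col 4: top cell = '.' → open
col 5: top cell = '.' → open
col 6: top cell = 'O' → FULL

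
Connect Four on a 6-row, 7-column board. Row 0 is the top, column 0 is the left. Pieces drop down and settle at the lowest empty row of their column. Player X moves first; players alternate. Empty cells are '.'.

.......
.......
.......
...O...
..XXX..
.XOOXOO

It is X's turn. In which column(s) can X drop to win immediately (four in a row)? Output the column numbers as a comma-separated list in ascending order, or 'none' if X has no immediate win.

Answer: 1,5

Derivation:
col 0: drop X → no win
col 1: drop X → WIN!
col 2: drop X → no win
col 3: drop X → no win
col 4: drop X → no win
col 5: drop X → WIN!
col 6: drop X → no win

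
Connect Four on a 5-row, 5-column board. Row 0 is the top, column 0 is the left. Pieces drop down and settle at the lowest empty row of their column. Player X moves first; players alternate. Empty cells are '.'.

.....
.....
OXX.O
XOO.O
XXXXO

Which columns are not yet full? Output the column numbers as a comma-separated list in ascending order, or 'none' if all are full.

Answer: 0,1,2,3,4

Derivation:
col 0: top cell = '.' → open
col 1: top cell = '.' → open
col 2: top cell = '.' → open
col 3: top cell = '.' → open
col 4: top cell = '.' → open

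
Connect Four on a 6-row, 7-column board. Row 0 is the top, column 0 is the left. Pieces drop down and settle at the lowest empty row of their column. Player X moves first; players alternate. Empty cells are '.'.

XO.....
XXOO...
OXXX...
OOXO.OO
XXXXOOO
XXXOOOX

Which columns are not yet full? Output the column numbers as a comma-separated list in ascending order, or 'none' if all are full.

Answer: 2,3,4,5,6

Derivation:
col 0: top cell = 'X' → FULL
col 1: top cell = 'O' → FULL
col 2: top cell = '.' → open
col 3: top cell = '.' → open
col 4: top cell = '.' → open
col 5: top cell = '.' → open
col 6: top cell = '.' → open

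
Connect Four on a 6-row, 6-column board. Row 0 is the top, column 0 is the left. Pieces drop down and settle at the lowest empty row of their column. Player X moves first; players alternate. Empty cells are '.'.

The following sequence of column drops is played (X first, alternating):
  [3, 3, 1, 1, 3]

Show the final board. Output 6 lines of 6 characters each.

Move 1: X drops in col 3, lands at row 5
Move 2: O drops in col 3, lands at row 4
Move 3: X drops in col 1, lands at row 5
Move 4: O drops in col 1, lands at row 4
Move 5: X drops in col 3, lands at row 3

Answer: ......
......
......
...X..
.O.O..
.X.X..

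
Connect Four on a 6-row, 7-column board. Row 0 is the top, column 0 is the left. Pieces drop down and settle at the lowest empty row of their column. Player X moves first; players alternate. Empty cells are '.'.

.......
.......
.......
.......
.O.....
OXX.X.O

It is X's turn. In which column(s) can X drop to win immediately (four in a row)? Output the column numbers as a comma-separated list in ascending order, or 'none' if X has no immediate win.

col 0: drop X → no win
col 1: drop X → no win
col 2: drop X → no win
col 3: drop X → WIN!
col 4: drop X → no win
col 5: drop X → no win
col 6: drop X → no win

Answer: 3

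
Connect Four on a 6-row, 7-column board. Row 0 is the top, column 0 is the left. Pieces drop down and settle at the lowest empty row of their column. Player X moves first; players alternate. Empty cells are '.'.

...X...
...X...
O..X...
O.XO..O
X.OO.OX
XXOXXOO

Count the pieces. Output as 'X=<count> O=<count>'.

X=10 O=10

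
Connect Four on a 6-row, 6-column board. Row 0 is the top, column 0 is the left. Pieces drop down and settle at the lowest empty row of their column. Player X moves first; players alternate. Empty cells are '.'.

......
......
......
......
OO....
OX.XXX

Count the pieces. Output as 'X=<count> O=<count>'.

X=4 O=3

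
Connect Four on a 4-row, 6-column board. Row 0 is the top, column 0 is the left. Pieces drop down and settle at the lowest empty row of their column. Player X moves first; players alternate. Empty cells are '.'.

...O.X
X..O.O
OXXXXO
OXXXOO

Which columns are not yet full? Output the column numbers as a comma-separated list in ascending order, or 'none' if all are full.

Answer: 0,1,2,4

Derivation:
col 0: top cell = '.' → open
col 1: top cell = '.' → open
col 2: top cell = '.' → open
col 3: top cell = 'O' → FULL
col 4: top cell = '.' → open
col 5: top cell = 'X' → FULL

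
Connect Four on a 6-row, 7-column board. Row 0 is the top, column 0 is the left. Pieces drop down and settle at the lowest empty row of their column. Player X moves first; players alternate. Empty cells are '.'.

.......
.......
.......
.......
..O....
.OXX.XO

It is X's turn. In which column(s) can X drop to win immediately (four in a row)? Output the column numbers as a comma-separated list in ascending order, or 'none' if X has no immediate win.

col 0: drop X → no win
col 1: drop X → no win
col 2: drop X → no win
col 3: drop X → no win
col 4: drop X → WIN!
col 5: drop X → no win
col 6: drop X → no win

Answer: 4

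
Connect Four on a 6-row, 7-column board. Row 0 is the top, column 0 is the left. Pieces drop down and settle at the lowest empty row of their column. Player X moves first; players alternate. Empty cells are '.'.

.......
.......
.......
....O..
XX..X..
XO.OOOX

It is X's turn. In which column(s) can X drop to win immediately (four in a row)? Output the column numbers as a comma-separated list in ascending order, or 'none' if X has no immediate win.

col 0: drop X → no win
col 1: drop X → no win
col 2: drop X → no win
col 3: drop X → no win
col 4: drop X → no win
col 5: drop X → no win
col 6: drop X → no win

Answer: none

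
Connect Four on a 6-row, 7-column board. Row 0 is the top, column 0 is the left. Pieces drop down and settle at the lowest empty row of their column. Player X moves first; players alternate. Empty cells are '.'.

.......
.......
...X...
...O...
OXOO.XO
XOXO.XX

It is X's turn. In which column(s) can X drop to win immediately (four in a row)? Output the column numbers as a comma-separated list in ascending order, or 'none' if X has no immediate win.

Answer: 2

Derivation:
col 0: drop X → no win
col 1: drop X → no win
col 2: drop X → WIN!
col 3: drop X → no win
col 4: drop X → no win
col 5: drop X → no win
col 6: drop X → no win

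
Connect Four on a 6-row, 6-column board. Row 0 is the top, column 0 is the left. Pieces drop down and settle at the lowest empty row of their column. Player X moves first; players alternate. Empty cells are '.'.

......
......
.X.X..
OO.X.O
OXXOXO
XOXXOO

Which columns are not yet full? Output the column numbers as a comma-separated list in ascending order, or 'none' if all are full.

col 0: top cell = '.' → open
col 1: top cell = '.' → open
col 2: top cell = '.' → open
col 3: top cell = '.' → open
col 4: top cell = '.' → open
col 5: top cell = '.' → open

Answer: 0,1,2,3,4,5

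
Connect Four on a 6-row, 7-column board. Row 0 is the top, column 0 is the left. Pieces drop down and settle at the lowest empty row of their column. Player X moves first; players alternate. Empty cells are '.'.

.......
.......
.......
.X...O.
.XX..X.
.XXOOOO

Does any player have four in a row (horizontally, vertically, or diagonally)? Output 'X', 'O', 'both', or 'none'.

O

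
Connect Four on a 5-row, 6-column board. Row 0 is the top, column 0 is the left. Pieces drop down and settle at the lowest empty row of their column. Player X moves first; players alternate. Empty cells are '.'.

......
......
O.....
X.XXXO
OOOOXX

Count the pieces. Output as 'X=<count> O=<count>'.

X=6 O=6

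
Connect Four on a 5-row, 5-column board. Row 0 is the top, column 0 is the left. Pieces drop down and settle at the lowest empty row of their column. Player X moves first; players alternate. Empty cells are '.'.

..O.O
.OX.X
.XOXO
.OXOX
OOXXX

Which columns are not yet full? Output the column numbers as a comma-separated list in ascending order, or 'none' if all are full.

col 0: top cell = '.' → open
col 1: top cell = '.' → open
col 2: top cell = 'O' → FULL
col 3: top cell = '.' → open
col 4: top cell = 'O' → FULL

Answer: 0,1,3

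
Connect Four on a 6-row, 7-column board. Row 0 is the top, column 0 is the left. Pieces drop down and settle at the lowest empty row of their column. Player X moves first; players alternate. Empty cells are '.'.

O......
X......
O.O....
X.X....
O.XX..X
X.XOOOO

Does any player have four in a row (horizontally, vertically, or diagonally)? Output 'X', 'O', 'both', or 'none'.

O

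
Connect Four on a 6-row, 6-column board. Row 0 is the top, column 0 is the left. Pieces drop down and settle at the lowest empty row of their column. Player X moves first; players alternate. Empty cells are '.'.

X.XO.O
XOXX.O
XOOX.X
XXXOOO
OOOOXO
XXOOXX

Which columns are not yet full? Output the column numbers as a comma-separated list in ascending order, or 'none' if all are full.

Answer: 1,4

Derivation:
col 0: top cell = 'X' → FULL
col 1: top cell = '.' → open
col 2: top cell = 'X' → FULL
col 3: top cell = 'O' → FULL
col 4: top cell = '.' → open
col 5: top cell = 'O' → FULL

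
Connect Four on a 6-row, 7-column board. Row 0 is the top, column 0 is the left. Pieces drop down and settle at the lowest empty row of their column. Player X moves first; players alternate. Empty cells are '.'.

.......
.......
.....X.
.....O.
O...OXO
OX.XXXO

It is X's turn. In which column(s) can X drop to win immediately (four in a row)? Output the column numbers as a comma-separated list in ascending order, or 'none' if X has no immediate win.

Answer: 2

Derivation:
col 0: drop X → no win
col 1: drop X → no win
col 2: drop X → WIN!
col 3: drop X → no win
col 4: drop X → no win
col 5: drop X → no win
col 6: drop X → no win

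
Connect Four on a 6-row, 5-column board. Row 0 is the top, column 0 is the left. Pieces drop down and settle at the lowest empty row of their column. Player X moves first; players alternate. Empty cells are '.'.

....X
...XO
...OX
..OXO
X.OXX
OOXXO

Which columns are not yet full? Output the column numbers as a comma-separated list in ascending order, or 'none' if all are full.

Answer: 0,1,2,3

Derivation:
col 0: top cell = '.' → open
col 1: top cell = '.' → open
col 2: top cell = '.' → open
col 3: top cell = '.' → open
col 4: top cell = 'X' → FULL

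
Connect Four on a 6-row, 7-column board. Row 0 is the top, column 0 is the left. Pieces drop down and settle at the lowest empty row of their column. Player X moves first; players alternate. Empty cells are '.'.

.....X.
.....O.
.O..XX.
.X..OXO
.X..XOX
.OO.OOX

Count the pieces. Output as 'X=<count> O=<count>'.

X=9 O=9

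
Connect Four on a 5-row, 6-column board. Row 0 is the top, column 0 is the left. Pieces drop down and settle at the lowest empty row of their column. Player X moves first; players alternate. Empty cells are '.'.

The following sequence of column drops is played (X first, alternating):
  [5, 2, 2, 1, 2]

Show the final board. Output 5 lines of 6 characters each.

Answer: ......
......
..X...
..X...
.OO..X

Derivation:
Move 1: X drops in col 5, lands at row 4
Move 2: O drops in col 2, lands at row 4
Move 3: X drops in col 2, lands at row 3
Move 4: O drops in col 1, lands at row 4
Move 5: X drops in col 2, lands at row 2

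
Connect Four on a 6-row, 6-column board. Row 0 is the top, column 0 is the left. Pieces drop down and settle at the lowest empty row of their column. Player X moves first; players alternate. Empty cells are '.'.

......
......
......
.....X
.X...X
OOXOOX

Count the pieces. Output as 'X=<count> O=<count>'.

X=5 O=4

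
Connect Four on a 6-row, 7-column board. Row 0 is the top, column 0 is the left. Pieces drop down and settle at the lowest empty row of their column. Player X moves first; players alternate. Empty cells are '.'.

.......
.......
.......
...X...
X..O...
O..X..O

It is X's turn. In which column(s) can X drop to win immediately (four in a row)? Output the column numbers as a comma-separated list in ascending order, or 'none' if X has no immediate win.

Answer: none

Derivation:
col 0: drop X → no win
col 1: drop X → no win
col 2: drop X → no win
col 3: drop X → no win
col 4: drop X → no win
col 5: drop X → no win
col 6: drop X → no win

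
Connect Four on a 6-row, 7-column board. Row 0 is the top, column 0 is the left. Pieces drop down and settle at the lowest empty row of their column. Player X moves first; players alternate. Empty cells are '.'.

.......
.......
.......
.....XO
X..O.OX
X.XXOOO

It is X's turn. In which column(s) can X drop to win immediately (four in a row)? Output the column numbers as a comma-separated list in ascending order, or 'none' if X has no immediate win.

col 0: drop X → no win
col 1: drop X → WIN!
col 2: drop X → no win
col 3: drop X → no win
col 4: drop X → no win
col 5: drop X → no win
col 6: drop X → no win

Answer: 1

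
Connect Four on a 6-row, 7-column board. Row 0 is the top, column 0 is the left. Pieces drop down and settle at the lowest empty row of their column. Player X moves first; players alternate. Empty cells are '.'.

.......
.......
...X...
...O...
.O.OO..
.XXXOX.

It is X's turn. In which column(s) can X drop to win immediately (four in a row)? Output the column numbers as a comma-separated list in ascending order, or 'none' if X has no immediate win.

col 0: drop X → WIN!
col 1: drop X → no win
col 2: drop X → no win
col 3: drop X → no win
col 4: drop X → no win
col 5: drop X → no win
col 6: drop X → no win

Answer: 0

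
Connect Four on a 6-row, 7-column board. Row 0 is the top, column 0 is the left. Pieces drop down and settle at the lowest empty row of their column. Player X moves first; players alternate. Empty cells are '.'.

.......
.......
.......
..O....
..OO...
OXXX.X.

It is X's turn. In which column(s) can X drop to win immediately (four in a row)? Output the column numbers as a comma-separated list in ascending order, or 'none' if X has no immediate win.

col 0: drop X → no win
col 1: drop X → no win
col 2: drop X → no win
col 3: drop X → no win
col 4: drop X → WIN!
col 5: drop X → no win
col 6: drop X → no win

Answer: 4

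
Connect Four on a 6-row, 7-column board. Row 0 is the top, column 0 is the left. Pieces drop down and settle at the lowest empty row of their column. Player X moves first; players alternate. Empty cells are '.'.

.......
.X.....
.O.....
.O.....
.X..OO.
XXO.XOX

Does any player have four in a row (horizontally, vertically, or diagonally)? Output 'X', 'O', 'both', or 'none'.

none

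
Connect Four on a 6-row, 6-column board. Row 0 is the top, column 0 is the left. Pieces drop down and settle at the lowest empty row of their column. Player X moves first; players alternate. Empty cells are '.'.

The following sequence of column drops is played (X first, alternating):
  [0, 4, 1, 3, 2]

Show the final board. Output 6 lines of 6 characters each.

Answer: ......
......
......
......
......
XXXOO.

Derivation:
Move 1: X drops in col 0, lands at row 5
Move 2: O drops in col 4, lands at row 5
Move 3: X drops in col 1, lands at row 5
Move 4: O drops in col 3, lands at row 5
Move 5: X drops in col 2, lands at row 5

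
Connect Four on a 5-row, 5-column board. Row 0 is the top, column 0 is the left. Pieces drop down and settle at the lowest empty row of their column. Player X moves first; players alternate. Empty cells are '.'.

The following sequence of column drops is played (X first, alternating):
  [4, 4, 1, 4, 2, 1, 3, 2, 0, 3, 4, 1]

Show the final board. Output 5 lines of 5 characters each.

Move 1: X drops in col 4, lands at row 4
Move 2: O drops in col 4, lands at row 3
Move 3: X drops in col 1, lands at row 4
Move 4: O drops in col 4, lands at row 2
Move 5: X drops in col 2, lands at row 4
Move 6: O drops in col 1, lands at row 3
Move 7: X drops in col 3, lands at row 4
Move 8: O drops in col 2, lands at row 3
Move 9: X drops in col 0, lands at row 4
Move 10: O drops in col 3, lands at row 3
Move 11: X drops in col 4, lands at row 1
Move 12: O drops in col 1, lands at row 2

Answer: .....
....X
.O..O
.OOOO
XXXXX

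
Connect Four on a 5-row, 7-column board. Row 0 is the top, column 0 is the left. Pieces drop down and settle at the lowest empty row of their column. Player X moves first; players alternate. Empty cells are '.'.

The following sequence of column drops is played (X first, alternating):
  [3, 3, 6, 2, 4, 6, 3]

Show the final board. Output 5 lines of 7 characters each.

Answer: .......
.......
...X...
...O..O
..OXX.X

Derivation:
Move 1: X drops in col 3, lands at row 4
Move 2: O drops in col 3, lands at row 3
Move 3: X drops in col 6, lands at row 4
Move 4: O drops in col 2, lands at row 4
Move 5: X drops in col 4, lands at row 4
Move 6: O drops in col 6, lands at row 3
Move 7: X drops in col 3, lands at row 2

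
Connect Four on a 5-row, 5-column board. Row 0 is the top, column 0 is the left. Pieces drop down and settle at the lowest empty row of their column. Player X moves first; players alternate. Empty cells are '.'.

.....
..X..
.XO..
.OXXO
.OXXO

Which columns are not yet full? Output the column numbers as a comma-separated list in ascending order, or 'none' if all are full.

Answer: 0,1,2,3,4

Derivation:
col 0: top cell = '.' → open
col 1: top cell = '.' → open
col 2: top cell = '.' → open
col 3: top cell = '.' → open
col 4: top cell = '.' → open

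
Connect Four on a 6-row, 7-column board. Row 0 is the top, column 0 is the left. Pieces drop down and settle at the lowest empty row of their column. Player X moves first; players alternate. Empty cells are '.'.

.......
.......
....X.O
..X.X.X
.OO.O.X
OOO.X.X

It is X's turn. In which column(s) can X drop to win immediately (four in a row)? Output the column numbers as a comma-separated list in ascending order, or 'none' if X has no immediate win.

Answer: none

Derivation:
col 0: drop X → no win
col 1: drop X → no win
col 2: drop X → no win
col 3: drop X → no win
col 4: drop X → no win
col 5: drop X → no win
col 6: drop X → no win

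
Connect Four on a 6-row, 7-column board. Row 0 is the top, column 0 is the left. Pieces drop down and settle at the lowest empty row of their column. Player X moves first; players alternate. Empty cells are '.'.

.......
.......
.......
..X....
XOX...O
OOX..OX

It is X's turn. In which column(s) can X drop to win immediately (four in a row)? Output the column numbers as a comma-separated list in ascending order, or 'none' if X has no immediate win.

col 0: drop X → no win
col 1: drop X → no win
col 2: drop X → WIN!
col 3: drop X → no win
col 4: drop X → no win
col 5: drop X → no win
col 6: drop X → no win

Answer: 2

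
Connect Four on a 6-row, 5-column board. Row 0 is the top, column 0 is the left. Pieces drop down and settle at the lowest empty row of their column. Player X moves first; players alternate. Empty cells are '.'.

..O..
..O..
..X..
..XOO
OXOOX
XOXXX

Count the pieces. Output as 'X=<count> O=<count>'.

X=8 O=8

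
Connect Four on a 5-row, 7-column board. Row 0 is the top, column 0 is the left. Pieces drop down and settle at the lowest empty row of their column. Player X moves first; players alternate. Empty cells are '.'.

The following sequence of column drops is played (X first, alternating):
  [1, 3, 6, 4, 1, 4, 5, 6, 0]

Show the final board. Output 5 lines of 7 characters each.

Answer: .......
.......
.......
.X..O.O
XX.OOXX

Derivation:
Move 1: X drops in col 1, lands at row 4
Move 2: O drops in col 3, lands at row 4
Move 3: X drops in col 6, lands at row 4
Move 4: O drops in col 4, lands at row 4
Move 5: X drops in col 1, lands at row 3
Move 6: O drops in col 4, lands at row 3
Move 7: X drops in col 5, lands at row 4
Move 8: O drops in col 6, lands at row 3
Move 9: X drops in col 0, lands at row 4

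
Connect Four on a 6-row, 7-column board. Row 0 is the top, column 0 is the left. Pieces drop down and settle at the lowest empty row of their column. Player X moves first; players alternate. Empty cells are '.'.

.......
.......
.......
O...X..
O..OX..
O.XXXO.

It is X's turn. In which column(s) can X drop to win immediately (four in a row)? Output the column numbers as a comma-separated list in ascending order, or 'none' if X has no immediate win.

Answer: 1,4

Derivation:
col 0: drop X → no win
col 1: drop X → WIN!
col 2: drop X → no win
col 3: drop X → no win
col 4: drop X → WIN!
col 5: drop X → no win
col 6: drop X → no win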